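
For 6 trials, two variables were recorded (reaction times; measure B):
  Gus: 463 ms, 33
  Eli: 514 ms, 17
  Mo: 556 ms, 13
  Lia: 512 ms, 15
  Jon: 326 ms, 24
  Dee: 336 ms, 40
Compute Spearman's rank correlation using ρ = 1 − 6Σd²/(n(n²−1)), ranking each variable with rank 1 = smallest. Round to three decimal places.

Ranks of variable 1: 3, 5, 6, 4, 1, 2
Ranks of variable 2: 5, 3, 1, 2, 4, 6
d = r₁ − r₂: -2, 2, 5, 2, -3, -4
d²: 4, 4, 25, 4, 9, 16; Σd² = 62
ρ = 1 − 6·62/(6·35) = 1 − 372/210 = -0.771

-0.771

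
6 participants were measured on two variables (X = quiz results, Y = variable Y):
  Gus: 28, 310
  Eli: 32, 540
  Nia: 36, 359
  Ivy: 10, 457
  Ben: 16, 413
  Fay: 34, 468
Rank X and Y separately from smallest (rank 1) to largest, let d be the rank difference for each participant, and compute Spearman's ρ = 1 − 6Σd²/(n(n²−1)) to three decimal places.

0.029

Ranks of variable 1: 3, 4, 6, 1, 2, 5
Ranks of variable 2: 1, 6, 2, 4, 3, 5
d = r₁ − r₂: 2, -2, 4, -3, -1, 0
d²: 4, 4, 16, 9, 1, 0; Σd² = 34
ρ = 1 − 6·34/(6·35) = 1 − 204/210 = 0.029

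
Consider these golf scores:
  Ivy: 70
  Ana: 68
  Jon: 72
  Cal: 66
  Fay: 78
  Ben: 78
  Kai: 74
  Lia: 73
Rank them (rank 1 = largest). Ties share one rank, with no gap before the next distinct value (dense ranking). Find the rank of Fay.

Sorted (descending): 78, 78, 74, 73, 72, 70, 68, 66
The 2 values of 78 share dense rank 1.
Remaining distinct values take the next consecutive integers.
Fay has value 78 → rank 1.

1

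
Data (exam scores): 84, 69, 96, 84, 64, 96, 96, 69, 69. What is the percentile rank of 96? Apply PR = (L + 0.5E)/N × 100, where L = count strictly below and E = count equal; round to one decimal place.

83.3

N = 9.
Strictly below 96: 6. Equal to 96: 3.
PR = (6 + 0.5·3)/9 × 100 = 83.3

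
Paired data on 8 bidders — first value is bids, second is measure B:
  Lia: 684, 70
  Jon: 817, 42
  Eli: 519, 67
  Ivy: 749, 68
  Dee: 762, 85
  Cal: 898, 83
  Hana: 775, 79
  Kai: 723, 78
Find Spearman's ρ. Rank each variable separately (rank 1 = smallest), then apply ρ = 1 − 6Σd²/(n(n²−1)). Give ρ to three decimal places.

Ranks of variable 1: 2, 7, 1, 4, 5, 8, 6, 3
Ranks of variable 2: 4, 1, 2, 3, 8, 7, 6, 5
d = r₁ − r₂: -2, 6, -1, 1, -3, 1, 0, -2
d²: 4, 36, 1, 1, 9, 1, 0, 4; Σd² = 56
ρ = 1 − 6·56/(8·63) = 1 − 336/504 = 0.333

0.333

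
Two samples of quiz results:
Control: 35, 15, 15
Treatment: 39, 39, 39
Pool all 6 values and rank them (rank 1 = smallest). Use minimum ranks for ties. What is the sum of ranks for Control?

5

Sorted (ascending): 15, 15, 35, 39, 39, 39
The 2 values of 15 occupy positions 1–2 → each gets rank 1.
The 3 values of 39 occupy positions 4–6 → each gets rank 4.
Control values → pooled ranks: 35→3, 15→1, 15→1
Rank sum = 3 + 1 + 1 = 5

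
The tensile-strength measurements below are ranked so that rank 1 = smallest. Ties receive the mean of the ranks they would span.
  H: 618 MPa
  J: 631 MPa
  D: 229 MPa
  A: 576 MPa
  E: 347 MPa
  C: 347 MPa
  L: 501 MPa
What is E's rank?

2.5

Sorted (ascending): 229, 347, 347, 501, 576, 618, 631
The 2 values of 347 occupy positions 2–3 → average rank (2+3)/2 = 2.5.
E has value 347 MPa → rank 2.5.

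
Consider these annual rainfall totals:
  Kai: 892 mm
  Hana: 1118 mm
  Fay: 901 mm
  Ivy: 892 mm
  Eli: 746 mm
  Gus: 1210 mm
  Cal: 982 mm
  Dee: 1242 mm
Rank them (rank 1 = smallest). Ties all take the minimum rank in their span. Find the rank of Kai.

Sorted (ascending): 746, 892, 892, 901, 982, 1118, 1210, 1242
The 2 values of 892 occupy positions 2–3 → each gets rank 2.
Kai has value 892 mm → rank 2.

2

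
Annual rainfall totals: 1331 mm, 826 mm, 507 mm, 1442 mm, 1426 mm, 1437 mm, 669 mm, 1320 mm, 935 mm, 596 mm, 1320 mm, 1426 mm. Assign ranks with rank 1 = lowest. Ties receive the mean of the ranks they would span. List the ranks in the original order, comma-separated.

8, 4, 1, 12, 9.5, 11, 3, 6.5, 5, 2, 6.5, 9.5

Sorted (ascending): 507, 596, 669, 826, 935, 1320, 1320, 1331, 1426, 1426, 1437, 1442
The 2 values of 1320 occupy positions 6–7 → average rank (6+7)/2 = 6.5.
The 2 values of 1426 occupy positions 9–10 → average rank (9+10)/2 = 9.5.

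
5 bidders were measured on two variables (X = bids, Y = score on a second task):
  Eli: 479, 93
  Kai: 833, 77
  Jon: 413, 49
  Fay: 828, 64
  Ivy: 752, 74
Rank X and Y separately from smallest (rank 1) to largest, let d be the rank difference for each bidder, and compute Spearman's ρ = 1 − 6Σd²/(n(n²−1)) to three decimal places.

0.300

Ranks of variable 1: 2, 5, 1, 4, 3
Ranks of variable 2: 5, 4, 1, 2, 3
d = r₁ − r₂: -3, 1, 0, 2, 0
d²: 9, 1, 0, 4, 0; Σd² = 14
ρ = 1 − 6·14/(5·24) = 1 − 84/120 = 0.300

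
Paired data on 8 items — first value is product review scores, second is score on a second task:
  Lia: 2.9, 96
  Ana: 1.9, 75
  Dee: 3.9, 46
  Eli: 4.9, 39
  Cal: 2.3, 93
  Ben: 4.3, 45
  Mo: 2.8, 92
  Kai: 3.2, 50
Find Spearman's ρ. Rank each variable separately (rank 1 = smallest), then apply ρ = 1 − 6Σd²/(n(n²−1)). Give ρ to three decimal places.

-0.786

Ranks of variable 1: 4, 1, 6, 8, 2, 7, 3, 5
Ranks of variable 2: 8, 5, 3, 1, 7, 2, 6, 4
d = r₁ − r₂: -4, -4, 3, 7, -5, 5, -3, 1
d²: 16, 16, 9, 49, 25, 25, 9, 1; Σd² = 150
ρ = 1 − 6·150/(8·63) = 1 − 900/504 = -0.786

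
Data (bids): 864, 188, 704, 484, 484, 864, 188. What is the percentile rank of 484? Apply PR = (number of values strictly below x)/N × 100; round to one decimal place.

28.6

N = 7.
Strictly below 484: 2. Equal to 484: 2.
PR = 2/7 × 100 = 28.6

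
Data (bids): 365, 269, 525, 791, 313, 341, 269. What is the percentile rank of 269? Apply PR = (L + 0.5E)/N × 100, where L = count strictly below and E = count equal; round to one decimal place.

14.3

N = 7.
Strictly below 269: 0. Equal to 269: 2.
PR = (0 + 0.5·2)/7 × 100 = 14.3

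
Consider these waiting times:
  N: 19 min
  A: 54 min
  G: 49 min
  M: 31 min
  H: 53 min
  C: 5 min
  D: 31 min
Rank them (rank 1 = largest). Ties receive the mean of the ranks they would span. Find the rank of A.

Sorted (descending): 54, 53, 49, 31, 31, 19, 5
The 2 values of 31 occupy positions 4–5 → average rank (4+5)/2 = 4.5.
A has value 54 min → rank 1.

1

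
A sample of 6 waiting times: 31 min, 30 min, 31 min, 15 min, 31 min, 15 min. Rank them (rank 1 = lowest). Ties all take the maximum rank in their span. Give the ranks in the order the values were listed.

6, 3, 6, 2, 6, 2

Sorted (ascending): 15, 15, 30, 31, 31, 31
The 2 values of 15 occupy positions 1–2 → each gets rank 2.
The 3 values of 31 occupy positions 4–6 → each gets rank 6.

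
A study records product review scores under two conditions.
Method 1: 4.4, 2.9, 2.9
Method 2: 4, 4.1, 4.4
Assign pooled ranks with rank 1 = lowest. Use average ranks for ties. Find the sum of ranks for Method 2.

Sorted (ascending): 2.9, 2.9, 4, 4.1, 4.4, 4.4
The 2 values of 2.9 occupy positions 1–2 → average rank (1+2)/2 = 1.5.
The 2 values of 4.4 occupy positions 5–6 → average rank (5+6)/2 = 5.5.
Method 2 values → pooled ranks: 4→3, 4.1→4, 4.4→5.5
Rank sum = 3 + 4 + 5.5 = 12.5

12.5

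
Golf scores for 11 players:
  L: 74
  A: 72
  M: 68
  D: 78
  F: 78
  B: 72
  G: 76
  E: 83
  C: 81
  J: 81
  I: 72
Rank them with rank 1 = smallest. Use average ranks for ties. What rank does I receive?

Sorted (ascending): 68, 72, 72, 72, 74, 76, 78, 78, 81, 81, 83
The 3 values of 72 occupy positions 2–4 → average rank 3.
The 2 values of 78 occupy positions 7–8 → average rank (7+8)/2 = 7.5.
The 2 values of 81 occupy positions 9–10 → average rank (9+10)/2 = 9.5.
I has value 72 → rank 3.

3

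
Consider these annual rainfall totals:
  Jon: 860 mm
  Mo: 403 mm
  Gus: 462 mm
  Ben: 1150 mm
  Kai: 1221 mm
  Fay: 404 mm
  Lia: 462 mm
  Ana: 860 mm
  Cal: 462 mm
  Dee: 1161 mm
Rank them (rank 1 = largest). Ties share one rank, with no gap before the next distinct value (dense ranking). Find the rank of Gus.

Sorted (descending): 1221, 1161, 1150, 860, 860, 462, 462, 462, 404, 403
The 2 values of 860 share dense rank 4.
The 3 values of 462 share dense rank 5.
Remaining distinct values take the next consecutive integers.
Gus has value 462 mm → rank 5.

5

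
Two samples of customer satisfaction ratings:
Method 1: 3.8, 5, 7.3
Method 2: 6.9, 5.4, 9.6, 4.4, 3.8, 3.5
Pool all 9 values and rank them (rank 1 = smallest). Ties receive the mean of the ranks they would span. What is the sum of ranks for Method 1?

Sorted (ascending): 3.5, 3.8, 3.8, 4.4, 5, 5.4, 6.9, 7.3, 9.6
The 2 values of 3.8 occupy positions 2–3 → average rank (2+3)/2 = 2.5.
Method 1 values → pooled ranks: 3.8→2.5, 5→5, 7.3→8
Rank sum = 2.5 + 5 + 8 = 15.5

15.5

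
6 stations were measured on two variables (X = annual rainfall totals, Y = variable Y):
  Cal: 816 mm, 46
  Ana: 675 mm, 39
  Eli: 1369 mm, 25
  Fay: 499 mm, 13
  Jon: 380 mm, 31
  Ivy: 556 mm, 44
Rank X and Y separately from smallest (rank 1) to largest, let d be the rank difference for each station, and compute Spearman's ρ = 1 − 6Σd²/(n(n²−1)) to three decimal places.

Ranks of variable 1: 5, 4, 6, 2, 1, 3
Ranks of variable 2: 6, 4, 2, 1, 3, 5
d = r₁ − r₂: -1, 0, 4, 1, -2, -2
d²: 1, 0, 16, 1, 4, 4; Σd² = 26
ρ = 1 − 6·26/(6·35) = 1 − 156/210 = 0.257

0.257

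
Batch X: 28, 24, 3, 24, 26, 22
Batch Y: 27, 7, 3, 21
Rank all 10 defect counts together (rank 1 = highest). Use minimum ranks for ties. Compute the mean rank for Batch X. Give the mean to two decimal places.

Sorted (descending): 28, 27, 26, 24, 24, 22, 21, 7, 3, 3
The 2 values of 24 occupy positions 4–5 → each gets rank 4.
The 2 values of 3 occupy positions 9–10 → each gets rank 9.
Batch X values → pooled ranks: 28→1, 24→4, 3→9, 24→4, 26→3, 22→6
Mean rank = (1 + 4 + 9 + 4 + 3 + 6) / 6 = 4.50

4.50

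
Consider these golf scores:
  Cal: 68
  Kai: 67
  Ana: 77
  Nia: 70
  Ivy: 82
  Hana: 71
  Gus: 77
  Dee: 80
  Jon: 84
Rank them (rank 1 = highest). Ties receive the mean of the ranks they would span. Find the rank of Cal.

Sorted (descending): 84, 82, 80, 77, 77, 71, 70, 68, 67
The 2 values of 77 occupy positions 4–5 → average rank (4+5)/2 = 4.5.
Cal has value 68 → rank 8.

8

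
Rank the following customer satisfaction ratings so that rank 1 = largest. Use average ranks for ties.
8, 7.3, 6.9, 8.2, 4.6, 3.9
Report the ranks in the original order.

Sorted (descending): 8.2, 8, 7.3, 6.9, 4.6, 3.9
No ties — each value takes its position as its rank.

2, 3, 4, 1, 5, 6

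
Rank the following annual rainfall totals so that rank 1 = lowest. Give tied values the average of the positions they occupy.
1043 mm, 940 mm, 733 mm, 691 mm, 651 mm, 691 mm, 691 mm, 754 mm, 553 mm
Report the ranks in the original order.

9, 8, 6, 4, 2, 4, 4, 7, 1

Sorted (ascending): 553, 651, 691, 691, 691, 733, 754, 940, 1043
The 3 values of 691 occupy positions 3–5 → average rank 4.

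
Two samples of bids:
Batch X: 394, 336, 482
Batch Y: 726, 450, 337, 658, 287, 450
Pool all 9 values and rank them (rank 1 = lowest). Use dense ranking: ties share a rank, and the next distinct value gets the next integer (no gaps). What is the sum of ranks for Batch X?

Sorted (ascending): 287, 336, 337, 394, 450, 450, 482, 658, 726
The 2 values of 450 share dense rank 5.
Remaining distinct values take the next consecutive integers.
Batch X values → pooled ranks: 394→4, 336→2, 482→6
Rank sum = 4 + 2 + 6 = 12

12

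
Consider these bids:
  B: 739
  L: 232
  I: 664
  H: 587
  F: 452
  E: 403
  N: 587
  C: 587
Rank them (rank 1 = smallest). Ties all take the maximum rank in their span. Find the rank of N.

6

Sorted (ascending): 232, 403, 452, 587, 587, 587, 664, 739
The 3 values of 587 occupy positions 4–6 → each gets rank 6.
N has value 587 → rank 6.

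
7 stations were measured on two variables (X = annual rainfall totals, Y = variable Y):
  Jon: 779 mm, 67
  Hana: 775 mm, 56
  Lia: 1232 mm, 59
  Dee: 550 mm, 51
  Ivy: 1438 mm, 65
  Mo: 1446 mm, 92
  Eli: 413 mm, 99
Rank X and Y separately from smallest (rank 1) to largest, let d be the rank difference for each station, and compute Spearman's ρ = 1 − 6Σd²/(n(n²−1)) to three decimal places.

0.143

Ranks of variable 1: 4, 3, 5, 2, 6, 7, 1
Ranks of variable 2: 5, 2, 3, 1, 4, 6, 7
d = r₁ − r₂: -1, 1, 2, 1, 2, 1, -6
d²: 1, 1, 4, 1, 4, 1, 36; Σd² = 48
ρ = 1 − 6·48/(7·48) = 1 − 288/336 = 0.143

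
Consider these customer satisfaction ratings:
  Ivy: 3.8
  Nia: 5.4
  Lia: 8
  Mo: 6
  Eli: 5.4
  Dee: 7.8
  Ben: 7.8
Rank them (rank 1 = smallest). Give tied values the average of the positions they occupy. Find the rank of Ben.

Sorted (ascending): 3.8, 5.4, 5.4, 6, 7.8, 7.8, 8
The 2 values of 5.4 occupy positions 2–3 → average rank (2+3)/2 = 2.5.
The 2 values of 7.8 occupy positions 5–6 → average rank (5+6)/2 = 5.5.
Ben has value 7.8 → rank 5.5.

5.5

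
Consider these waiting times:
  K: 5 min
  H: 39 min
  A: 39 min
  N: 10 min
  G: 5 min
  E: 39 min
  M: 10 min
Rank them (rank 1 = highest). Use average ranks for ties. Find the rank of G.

Sorted (descending): 39, 39, 39, 10, 10, 5, 5
The 3 values of 39 occupy positions 1–3 → average rank 2.
The 2 values of 10 occupy positions 4–5 → average rank (4+5)/2 = 4.5.
The 2 values of 5 occupy positions 6–7 → average rank (6+7)/2 = 6.5.
G has value 5 min → rank 6.5.

6.5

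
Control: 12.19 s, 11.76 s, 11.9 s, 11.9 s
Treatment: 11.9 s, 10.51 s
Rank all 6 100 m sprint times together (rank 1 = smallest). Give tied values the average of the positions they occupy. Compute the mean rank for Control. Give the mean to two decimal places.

Sorted (ascending): 10.51, 11.76, 11.9, 11.9, 11.9, 12.19
The 3 values of 11.9 occupy positions 3–5 → average rank 4.
Control values → pooled ranks: 12.19→6, 11.76→2, 11.9→4, 11.9→4
Mean rank = (6 + 2 + 4 + 4) / 4 = 4.00

4.00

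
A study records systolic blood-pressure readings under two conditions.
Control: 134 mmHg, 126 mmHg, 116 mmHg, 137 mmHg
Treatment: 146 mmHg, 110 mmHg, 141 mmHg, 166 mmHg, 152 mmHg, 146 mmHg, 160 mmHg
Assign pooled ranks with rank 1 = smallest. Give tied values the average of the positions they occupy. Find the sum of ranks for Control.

Sorted (ascending): 110, 116, 126, 134, 137, 141, 146, 146, 152, 160, 166
The 2 values of 146 occupy positions 7–8 → average rank (7+8)/2 = 7.5.
Control values → pooled ranks: 134→4, 126→3, 116→2, 137→5
Rank sum = 4 + 3 + 2 + 5 = 14

14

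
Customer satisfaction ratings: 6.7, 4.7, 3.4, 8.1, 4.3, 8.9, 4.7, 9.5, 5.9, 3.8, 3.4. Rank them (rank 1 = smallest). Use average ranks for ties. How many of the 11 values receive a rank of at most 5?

4

Sorted (ascending): 3.4, 3.4, 3.8, 4.3, 4.7, 4.7, 5.9, 6.7, 8.1, 8.9, 9.5
The 2 values of 3.4 occupy positions 1–2 → average rank (1+2)/2 = 1.5.
The 2 values of 4.7 occupy positions 5–6 → average rank (5+6)/2 = 5.5.
Ranks ≤ 5: {1.5, 1.5, 3, 4} → 4 values.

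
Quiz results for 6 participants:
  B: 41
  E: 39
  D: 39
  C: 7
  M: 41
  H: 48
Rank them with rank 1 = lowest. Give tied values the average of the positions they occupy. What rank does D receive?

2.5

Sorted (ascending): 7, 39, 39, 41, 41, 48
The 2 values of 39 occupy positions 2–3 → average rank (2+3)/2 = 2.5.
The 2 values of 41 occupy positions 4–5 → average rank (4+5)/2 = 4.5.
D has value 39 → rank 2.5.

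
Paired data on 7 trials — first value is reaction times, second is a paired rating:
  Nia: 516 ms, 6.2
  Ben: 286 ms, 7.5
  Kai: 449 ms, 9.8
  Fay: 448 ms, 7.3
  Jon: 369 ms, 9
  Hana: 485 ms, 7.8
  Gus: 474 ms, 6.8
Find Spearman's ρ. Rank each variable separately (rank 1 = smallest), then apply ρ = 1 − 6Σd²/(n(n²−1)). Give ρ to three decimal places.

-0.429

Ranks of variable 1: 7, 1, 4, 3, 2, 6, 5
Ranks of variable 2: 1, 4, 7, 3, 6, 5, 2
d = r₁ − r₂: 6, -3, -3, 0, -4, 1, 3
d²: 36, 9, 9, 0, 16, 1, 9; Σd² = 80
ρ = 1 − 6·80/(7·48) = 1 − 480/336 = -0.429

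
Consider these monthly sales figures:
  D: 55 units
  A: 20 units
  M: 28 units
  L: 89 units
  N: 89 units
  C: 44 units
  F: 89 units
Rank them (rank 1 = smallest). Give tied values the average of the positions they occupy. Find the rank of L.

Sorted (ascending): 20, 28, 44, 55, 89, 89, 89
The 3 values of 89 occupy positions 5–7 → average rank 6.
L has value 89 units → rank 6.

6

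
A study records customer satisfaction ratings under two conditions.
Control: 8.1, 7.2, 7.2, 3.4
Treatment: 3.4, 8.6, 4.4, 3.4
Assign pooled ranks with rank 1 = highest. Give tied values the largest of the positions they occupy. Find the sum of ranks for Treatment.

Sorted (descending): 8.6, 8.1, 7.2, 7.2, 4.4, 3.4, 3.4, 3.4
The 2 values of 7.2 occupy positions 3–4 → each gets rank 4.
The 3 values of 3.4 occupy positions 6–8 → each gets rank 8.
Treatment values → pooled ranks: 3.4→8, 8.6→1, 4.4→5, 3.4→8
Rank sum = 8 + 1 + 5 + 8 = 22

22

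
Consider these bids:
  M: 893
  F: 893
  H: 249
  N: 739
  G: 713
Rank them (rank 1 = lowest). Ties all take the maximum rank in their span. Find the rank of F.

5

Sorted (ascending): 249, 713, 739, 893, 893
The 2 values of 893 occupy positions 4–5 → each gets rank 5.
F has value 893 → rank 5.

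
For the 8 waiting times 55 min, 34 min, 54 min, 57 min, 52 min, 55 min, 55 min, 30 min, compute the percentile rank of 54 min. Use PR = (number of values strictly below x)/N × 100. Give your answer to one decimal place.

37.5

N = 8.
Strictly below 54: 3. Equal to 54: 1.
PR = 3/8 × 100 = 37.5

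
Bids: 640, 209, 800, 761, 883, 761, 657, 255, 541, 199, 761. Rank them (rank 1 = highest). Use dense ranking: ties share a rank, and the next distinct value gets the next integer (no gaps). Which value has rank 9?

Sorted (descending): 883, 800, 761, 761, 761, 657, 640, 541, 255, 209, 199
The 3 values of 761 share dense rank 3.
Remaining distinct values take the next consecutive integers.
Rank 9 → value 199.

199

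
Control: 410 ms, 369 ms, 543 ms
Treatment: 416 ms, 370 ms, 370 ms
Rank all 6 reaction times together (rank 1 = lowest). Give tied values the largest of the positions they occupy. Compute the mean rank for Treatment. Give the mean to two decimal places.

3.67

Sorted (ascending): 369, 370, 370, 410, 416, 543
The 2 values of 370 occupy positions 2–3 → each gets rank 3.
Treatment values → pooled ranks: 416→5, 370→3, 370→3
Mean rank = (5 + 3 + 3) / 3 = 3.67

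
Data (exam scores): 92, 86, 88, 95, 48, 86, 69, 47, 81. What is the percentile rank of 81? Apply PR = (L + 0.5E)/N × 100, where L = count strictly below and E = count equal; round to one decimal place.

N = 9.
Strictly below 81: 3. Equal to 81: 1.
PR = (3 + 0.5·1)/9 × 100 = 38.9

38.9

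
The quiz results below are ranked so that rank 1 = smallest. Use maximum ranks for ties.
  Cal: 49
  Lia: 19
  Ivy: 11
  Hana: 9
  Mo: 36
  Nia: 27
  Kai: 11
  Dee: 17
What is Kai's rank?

3

Sorted (ascending): 9, 11, 11, 17, 19, 27, 36, 49
The 2 values of 11 occupy positions 2–3 → each gets rank 3.
Kai has value 11 → rank 3.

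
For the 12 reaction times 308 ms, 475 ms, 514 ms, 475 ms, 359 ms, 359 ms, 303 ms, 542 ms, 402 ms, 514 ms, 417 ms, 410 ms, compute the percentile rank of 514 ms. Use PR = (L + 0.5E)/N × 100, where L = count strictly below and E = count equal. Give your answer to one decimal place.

83.3

N = 12.
Strictly below 514: 9. Equal to 514: 2.
PR = (9 + 0.5·2)/12 × 100 = 83.3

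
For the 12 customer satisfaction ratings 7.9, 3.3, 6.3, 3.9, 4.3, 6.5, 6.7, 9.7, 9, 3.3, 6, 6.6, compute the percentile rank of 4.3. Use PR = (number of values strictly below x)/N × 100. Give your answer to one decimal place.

25.0

N = 12.
Strictly below 4.3: 3. Equal to 4.3: 1.
PR = 3/12 × 100 = 25.0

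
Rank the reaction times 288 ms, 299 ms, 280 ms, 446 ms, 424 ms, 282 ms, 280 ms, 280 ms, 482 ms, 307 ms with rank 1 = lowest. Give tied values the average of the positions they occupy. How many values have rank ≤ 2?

Sorted (ascending): 280, 280, 280, 282, 288, 299, 307, 424, 446, 482
The 3 values of 280 occupy positions 1–3 → average rank 2.
Ranks ≤ 2: {2, 2, 2} → 3 values.

3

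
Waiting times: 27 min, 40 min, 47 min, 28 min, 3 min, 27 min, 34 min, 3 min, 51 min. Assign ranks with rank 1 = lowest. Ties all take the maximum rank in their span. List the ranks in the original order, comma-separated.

Sorted (ascending): 3, 3, 27, 27, 28, 34, 40, 47, 51
The 2 values of 3 occupy positions 1–2 → each gets rank 2.
The 2 values of 27 occupy positions 3–4 → each gets rank 4.

4, 7, 8, 5, 2, 4, 6, 2, 9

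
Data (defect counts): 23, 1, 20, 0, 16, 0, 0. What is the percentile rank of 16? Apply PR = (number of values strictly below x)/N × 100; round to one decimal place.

N = 7.
Strictly below 16: 4. Equal to 16: 1.
PR = 4/7 × 100 = 57.1

57.1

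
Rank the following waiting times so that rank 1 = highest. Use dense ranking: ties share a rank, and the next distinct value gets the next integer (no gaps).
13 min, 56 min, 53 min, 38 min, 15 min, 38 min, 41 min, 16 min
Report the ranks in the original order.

7, 1, 2, 4, 6, 4, 3, 5

Sorted (descending): 56, 53, 41, 38, 38, 16, 15, 13
The 2 values of 38 share dense rank 4.
Remaining distinct values take the next consecutive integers.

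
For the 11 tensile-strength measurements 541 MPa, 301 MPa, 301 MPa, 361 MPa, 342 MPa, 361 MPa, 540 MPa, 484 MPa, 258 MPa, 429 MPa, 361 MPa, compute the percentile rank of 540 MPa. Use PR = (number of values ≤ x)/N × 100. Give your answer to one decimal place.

N = 11.
Strictly below 540: 9. Equal to 540: 1.
PR = 10/11 × 100 = 90.9

90.9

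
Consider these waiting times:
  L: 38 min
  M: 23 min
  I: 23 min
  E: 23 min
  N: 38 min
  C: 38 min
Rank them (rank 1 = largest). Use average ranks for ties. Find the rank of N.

Sorted (descending): 38, 38, 38, 23, 23, 23
The 3 values of 38 occupy positions 1–3 → average rank 2.
The 3 values of 23 occupy positions 4–6 → average rank 5.
N has value 38 min → rank 2.

2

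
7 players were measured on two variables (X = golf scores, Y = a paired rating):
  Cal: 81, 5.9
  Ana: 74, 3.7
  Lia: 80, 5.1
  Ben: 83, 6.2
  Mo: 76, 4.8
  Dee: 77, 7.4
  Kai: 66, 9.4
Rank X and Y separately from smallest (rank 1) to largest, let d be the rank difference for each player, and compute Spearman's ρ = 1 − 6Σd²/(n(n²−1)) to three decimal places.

Ranks of variable 1: 6, 2, 5, 7, 3, 4, 1
Ranks of variable 2: 4, 1, 3, 5, 2, 6, 7
d = r₁ − r₂: 2, 1, 2, 2, 1, -2, -6
d²: 4, 1, 4, 4, 1, 4, 36; Σd² = 54
ρ = 1 − 6·54/(7·48) = 1 − 324/336 = 0.036

0.036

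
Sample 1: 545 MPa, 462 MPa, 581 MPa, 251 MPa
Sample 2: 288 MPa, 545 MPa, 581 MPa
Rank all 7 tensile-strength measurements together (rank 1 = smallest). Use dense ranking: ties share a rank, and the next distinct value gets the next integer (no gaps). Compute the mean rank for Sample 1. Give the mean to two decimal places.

Sorted (ascending): 251, 288, 462, 545, 545, 581, 581
The 2 values of 545 share dense rank 4.
The 2 values of 581 share dense rank 5.
Remaining distinct values take the next consecutive integers.
Sample 1 values → pooled ranks: 545→4, 462→3, 581→5, 251→1
Mean rank = (4 + 3 + 5 + 1) / 4 = 3.25

3.25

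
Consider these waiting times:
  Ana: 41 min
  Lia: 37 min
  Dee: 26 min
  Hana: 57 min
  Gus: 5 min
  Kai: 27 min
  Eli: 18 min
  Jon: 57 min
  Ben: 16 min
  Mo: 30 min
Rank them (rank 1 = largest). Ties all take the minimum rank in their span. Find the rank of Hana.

Sorted (descending): 57, 57, 41, 37, 30, 27, 26, 18, 16, 5
The 2 values of 57 occupy positions 1–2 → each gets rank 1.
Hana has value 57 min → rank 1.

1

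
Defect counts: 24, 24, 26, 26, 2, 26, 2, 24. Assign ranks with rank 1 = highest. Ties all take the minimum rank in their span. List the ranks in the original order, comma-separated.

4, 4, 1, 1, 7, 1, 7, 4

Sorted (descending): 26, 26, 26, 24, 24, 24, 2, 2
The 3 values of 26 occupy positions 1–3 → each gets rank 1.
The 3 values of 24 occupy positions 4–6 → each gets rank 4.
The 2 values of 2 occupy positions 7–8 → each gets rank 7.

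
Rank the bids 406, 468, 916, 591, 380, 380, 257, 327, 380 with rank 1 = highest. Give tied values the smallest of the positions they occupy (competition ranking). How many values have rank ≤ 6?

Sorted (descending): 916, 591, 468, 406, 380, 380, 380, 327, 257
The 3 values of 380 occupy positions 5–7 → each gets rank 5.
Ranks ≤ 6: {1, 2, 3, 4, 5, 5, 5} → 7 values.

7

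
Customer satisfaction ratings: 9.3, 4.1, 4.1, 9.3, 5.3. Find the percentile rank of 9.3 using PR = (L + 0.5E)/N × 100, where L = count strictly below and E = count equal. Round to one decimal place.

80.0

N = 5.
Strictly below 9.3: 3. Equal to 9.3: 2.
PR = (3 + 0.5·2)/5 × 100 = 80.0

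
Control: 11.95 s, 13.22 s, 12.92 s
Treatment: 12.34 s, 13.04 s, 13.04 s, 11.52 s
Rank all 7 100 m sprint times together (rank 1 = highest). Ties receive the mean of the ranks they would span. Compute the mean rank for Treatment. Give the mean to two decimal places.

4.25

Sorted (descending): 13.22, 13.04, 13.04, 12.92, 12.34, 11.95, 11.52
The 2 values of 13.04 occupy positions 2–3 → average rank (2+3)/2 = 2.5.
Treatment values → pooled ranks: 12.34→5, 13.04→2.5, 13.04→2.5, 11.52→7
Mean rank = (5 + 2.5 + 2.5 + 7) / 4 = 4.25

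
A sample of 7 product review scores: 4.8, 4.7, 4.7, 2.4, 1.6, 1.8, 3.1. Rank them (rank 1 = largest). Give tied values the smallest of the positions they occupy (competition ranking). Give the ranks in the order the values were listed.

1, 2, 2, 5, 7, 6, 4

Sorted (descending): 4.8, 4.7, 4.7, 3.1, 2.4, 1.8, 1.6
The 2 values of 4.7 occupy positions 2–3 → each gets rank 2.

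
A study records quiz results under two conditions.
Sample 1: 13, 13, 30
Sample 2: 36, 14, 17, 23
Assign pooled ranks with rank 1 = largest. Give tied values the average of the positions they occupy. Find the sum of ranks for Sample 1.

Sorted (descending): 36, 30, 23, 17, 14, 13, 13
The 2 values of 13 occupy positions 6–7 → average rank (6+7)/2 = 6.5.
Sample 1 values → pooled ranks: 13→6.5, 13→6.5, 30→2
Rank sum = 6.5 + 6.5 + 2 = 15

15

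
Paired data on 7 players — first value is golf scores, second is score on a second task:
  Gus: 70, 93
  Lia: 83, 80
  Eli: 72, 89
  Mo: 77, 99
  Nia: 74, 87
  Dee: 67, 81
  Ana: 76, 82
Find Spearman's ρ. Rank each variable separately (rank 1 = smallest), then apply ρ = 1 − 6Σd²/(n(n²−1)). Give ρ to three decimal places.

Ranks of variable 1: 2, 7, 3, 6, 4, 1, 5
Ranks of variable 2: 6, 1, 5, 7, 4, 2, 3
d = r₁ − r₂: -4, 6, -2, -1, 0, -1, 2
d²: 16, 36, 4, 1, 0, 1, 4; Σd² = 62
ρ = 1 − 6·62/(7·48) = 1 − 372/336 = -0.107

-0.107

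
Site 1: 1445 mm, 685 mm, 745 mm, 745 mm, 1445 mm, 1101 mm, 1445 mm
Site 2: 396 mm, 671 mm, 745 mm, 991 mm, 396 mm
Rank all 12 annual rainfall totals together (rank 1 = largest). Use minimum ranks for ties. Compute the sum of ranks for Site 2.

43

Sorted (descending): 1445, 1445, 1445, 1101, 991, 745, 745, 745, 685, 671, 396, 396
The 3 values of 1445 occupy positions 1–3 → each gets rank 1.
The 3 values of 745 occupy positions 6–8 → each gets rank 6.
The 2 values of 396 occupy positions 11–12 → each gets rank 11.
Site 2 values → pooled ranks: 396→11, 671→10, 745→6, 991→5, 396→11
Rank sum = 11 + 10 + 6 + 5 + 11 = 43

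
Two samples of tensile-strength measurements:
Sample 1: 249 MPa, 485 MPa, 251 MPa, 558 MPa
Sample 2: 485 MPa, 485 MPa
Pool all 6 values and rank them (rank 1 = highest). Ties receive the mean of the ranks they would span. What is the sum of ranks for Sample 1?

15

Sorted (descending): 558, 485, 485, 485, 251, 249
The 3 values of 485 occupy positions 2–4 → average rank 3.
Sample 1 values → pooled ranks: 249→6, 485→3, 251→5, 558→1
Rank sum = 6 + 3 + 5 + 1 = 15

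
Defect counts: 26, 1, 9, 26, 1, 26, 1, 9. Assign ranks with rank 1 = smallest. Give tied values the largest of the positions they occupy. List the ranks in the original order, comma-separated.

8, 3, 5, 8, 3, 8, 3, 5

Sorted (ascending): 1, 1, 1, 9, 9, 26, 26, 26
The 3 values of 1 occupy positions 1–3 → each gets rank 3.
The 2 values of 9 occupy positions 4–5 → each gets rank 5.
The 3 values of 26 occupy positions 6–8 → each gets rank 8.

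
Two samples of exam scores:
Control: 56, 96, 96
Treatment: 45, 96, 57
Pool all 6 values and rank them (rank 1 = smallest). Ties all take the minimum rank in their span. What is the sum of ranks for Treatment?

8

Sorted (ascending): 45, 56, 57, 96, 96, 96
The 3 values of 96 occupy positions 4–6 → each gets rank 4.
Treatment values → pooled ranks: 45→1, 96→4, 57→3
Rank sum = 1 + 4 + 3 = 8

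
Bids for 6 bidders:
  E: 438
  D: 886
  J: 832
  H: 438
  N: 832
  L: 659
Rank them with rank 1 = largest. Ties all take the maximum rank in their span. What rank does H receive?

6

Sorted (descending): 886, 832, 832, 659, 438, 438
The 2 values of 832 occupy positions 2–3 → each gets rank 3.
The 2 values of 438 occupy positions 5–6 → each gets rank 6.
H has value 438 → rank 6.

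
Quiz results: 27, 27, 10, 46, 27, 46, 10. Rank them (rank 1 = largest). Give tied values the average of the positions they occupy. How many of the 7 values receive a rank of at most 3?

Sorted (descending): 46, 46, 27, 27, 27, 10, 10
The 2 values of 46 occupy positions 1–2 → average rank (1+2)/2 = 1.5.
The 3 values of 27 occupy positions 3–5 → average rank 4.
The 2 values of 10 occupy positions 6–7 → average rank (6+7)/2 = 6.5.
Ranks ≤ 3: {1.5, 1.5} → 2 values.

2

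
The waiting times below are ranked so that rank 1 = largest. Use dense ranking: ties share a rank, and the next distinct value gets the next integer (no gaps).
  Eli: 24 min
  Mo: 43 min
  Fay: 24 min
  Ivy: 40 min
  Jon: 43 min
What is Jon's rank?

Sorted (descending): 43, 43, 40, 24, 24
The 2 values of 43 share dense rank 1.
The 2 values of 24 share dense rank 3.
Remaining distinct values take the next consecutive integers.
Jon has value 43 min → rank 1.

1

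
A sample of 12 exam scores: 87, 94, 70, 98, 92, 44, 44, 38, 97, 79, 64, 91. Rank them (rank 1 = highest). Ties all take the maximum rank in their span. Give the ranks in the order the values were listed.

6, 3, 8, 1, 4, 11, 11, 12, 2, 7, 9, 5

Sorted (descending): 98, 97, 94, 92, 91, 87, 79, 70, 64, 44, 44, 38
The 2 values of 44 occupy positions 10–11 → each gets rank 11.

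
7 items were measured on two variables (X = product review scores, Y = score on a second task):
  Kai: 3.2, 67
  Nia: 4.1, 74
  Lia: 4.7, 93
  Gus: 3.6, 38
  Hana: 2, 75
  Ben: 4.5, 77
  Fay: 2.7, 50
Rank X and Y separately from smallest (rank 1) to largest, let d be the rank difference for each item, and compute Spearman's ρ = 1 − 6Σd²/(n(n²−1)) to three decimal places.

Ranks of variable 1: 3, 5, 7, 4, 1, 6, 2
Ranks of variable 2: 3, 4, 7, 1, 5, 6, 2
d = r₁ − r₂: 0, 1, 0, 3, -4, 0, 0
d²: 0, 1, 0, 9, 16, 0, 0; Σd² = 26
ρ = 1 − 6·26/(7·48) = 1 − 156/336 = 0.536

0.536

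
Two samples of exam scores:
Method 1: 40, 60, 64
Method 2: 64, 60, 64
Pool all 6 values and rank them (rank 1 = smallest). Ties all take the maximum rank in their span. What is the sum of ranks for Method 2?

15

Sorted (ascending): 40, 60, 60, 64, 64, 64
The 2 values of 60 occupy positions 2–3 → each gets rank 3.
The 3 values of 64 occupy positions 4–6 → each gets rank 6.
Method 2 values → pooled ranks: 64→6, 60→3, 64→6
Rank sum = 6 + 3 + 6 = 15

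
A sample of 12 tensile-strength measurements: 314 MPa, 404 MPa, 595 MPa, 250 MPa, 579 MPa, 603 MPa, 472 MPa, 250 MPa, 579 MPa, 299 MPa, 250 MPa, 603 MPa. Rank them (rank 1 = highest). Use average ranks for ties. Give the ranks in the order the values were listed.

Sorted (descending): 603, 603, 595, 579, 579, 472, 404, 314, 299, 250, 250, 250
The 2 values of 603 occupy positions 1–2 → average rank (1+2)/2 = 1.5.
The 2 values of 579 occupy positions 4–5 → average rank (4+5)/2 = 4.5.
The 3 values of 250 occupy positions 10–12 → average rank 11.

8, 7, 3, 11, 4.5, 1.5, 6, 11, 4.5, 9, 11, 1.5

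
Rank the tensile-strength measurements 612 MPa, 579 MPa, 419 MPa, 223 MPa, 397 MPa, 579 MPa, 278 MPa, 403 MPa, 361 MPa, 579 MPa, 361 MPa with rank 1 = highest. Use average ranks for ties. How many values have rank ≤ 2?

1

Sorted (descending): 612, 579, 579, 579, 419, 403, 397, 361, 361, 278, 223
The 3 values of 579 occupy positions 2–4 → average rank 3.
The 2 values of 361 occupy positions 8–9 → average rank (8+9)/2 = 8.5.
Ranks ≤ 2: {1} → 1 value.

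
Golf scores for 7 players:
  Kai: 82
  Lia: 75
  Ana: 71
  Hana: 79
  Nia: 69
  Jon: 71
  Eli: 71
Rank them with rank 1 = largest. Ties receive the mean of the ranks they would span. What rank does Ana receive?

5

Sorted (descending): 82, 79, 75, 71, 71, 71, 69
The 3 values of 71 occupy positions 4–6 → average rank 5.
Ana has value 71 → rank 5.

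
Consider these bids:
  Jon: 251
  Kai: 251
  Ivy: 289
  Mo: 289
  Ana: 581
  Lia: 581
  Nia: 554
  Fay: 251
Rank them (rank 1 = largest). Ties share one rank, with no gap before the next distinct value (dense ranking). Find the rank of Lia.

Sorted (descending): 581, 581, 554, 289, 289, 251, 251, 251
The 2 values of 581 share dense rank 1.
The 2 values of 289 share dense rank 3.
The 3 values of 251 share dense rank 4.
Remaining distinct values take the next consecutive integers.
Lia has value 581 → rank 1.

1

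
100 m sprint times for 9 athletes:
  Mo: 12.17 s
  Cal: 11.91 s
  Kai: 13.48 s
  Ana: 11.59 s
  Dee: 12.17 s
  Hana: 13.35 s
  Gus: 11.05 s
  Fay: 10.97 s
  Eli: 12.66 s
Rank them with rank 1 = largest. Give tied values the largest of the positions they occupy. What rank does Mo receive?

5

Sorted (descending): 13.48, 13.35, 12.66, 12.17, 12.17, 11.91, 11.59, 11.05, 10.97
The 2 values of 12.17 occupy positions 4–5 → each gets rank 5.
Mo has value 12.17 s → rank 5.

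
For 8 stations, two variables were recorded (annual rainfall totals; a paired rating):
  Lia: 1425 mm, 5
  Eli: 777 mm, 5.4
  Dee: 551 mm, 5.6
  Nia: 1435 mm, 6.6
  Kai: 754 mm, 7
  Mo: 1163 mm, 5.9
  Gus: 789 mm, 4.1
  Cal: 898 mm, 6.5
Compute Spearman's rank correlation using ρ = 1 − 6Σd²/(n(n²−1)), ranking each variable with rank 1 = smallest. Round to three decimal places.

Ranks of variable 1: 7, 3, 1, 8, 2, 6, 4, 5
Ranks of variable 2: 2, 3, 4, 7, 8, 5, 1, 6
d = r₁ − r₂: 5, 0, -3, 1, -6, 1, 3, -1
d²: 25, 0, 9, 1, 36, 1, 9, 1; Σd² = 82
ρ = 1 − 6·82/(8·63) = 1 − 492/504 = 0.024

0.024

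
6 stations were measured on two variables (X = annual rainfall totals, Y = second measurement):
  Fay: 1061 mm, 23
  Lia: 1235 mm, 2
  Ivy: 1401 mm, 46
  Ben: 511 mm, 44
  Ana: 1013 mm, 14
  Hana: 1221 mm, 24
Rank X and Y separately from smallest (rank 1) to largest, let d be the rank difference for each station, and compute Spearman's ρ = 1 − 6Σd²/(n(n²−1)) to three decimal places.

0.086

Ranks of variable 1: 3, 5, 6, 1, 2, 4
Ranks of variable 2: 3, 1, 6, 5, 2, 4
d = r₁ − r₂: 0, 4, 0, -4, 0, 0
d²: 0, 16, 0, 16, 0, 0; Σd² = 32
ρ = 1 − 6·32/(6·35) = 1 − 192/210 = 0.086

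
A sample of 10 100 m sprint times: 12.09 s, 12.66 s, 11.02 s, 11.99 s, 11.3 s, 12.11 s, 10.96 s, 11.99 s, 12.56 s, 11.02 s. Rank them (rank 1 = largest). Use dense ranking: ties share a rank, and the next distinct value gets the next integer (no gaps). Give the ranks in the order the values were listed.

4, 1, 7, 5, 6, 3, 8, 5, 2, 7

Sorted (descending): 12.66, 12.56, 12.11, 12.09, 11.99, 11.99, 11.3, 11.02, 11.02, 10.96
The 2 values of 11.99 share dense rank 5.
The 2 values of 11.02 share dense rank 7.
Remaining distinct values take the next consecutive integers.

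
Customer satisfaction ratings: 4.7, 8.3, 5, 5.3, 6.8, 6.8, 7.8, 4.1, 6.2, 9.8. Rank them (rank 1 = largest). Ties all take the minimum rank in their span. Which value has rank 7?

5.3

Sorted (descending): 9.8, 8.3, 7.8, 6.8, 6.8, 6.2, 5.3, 5, 4.7, 4.1
The 2 values of 6.8 occupy positions 4–5 → each gets rank 4.
Rank 7 → value 5.3.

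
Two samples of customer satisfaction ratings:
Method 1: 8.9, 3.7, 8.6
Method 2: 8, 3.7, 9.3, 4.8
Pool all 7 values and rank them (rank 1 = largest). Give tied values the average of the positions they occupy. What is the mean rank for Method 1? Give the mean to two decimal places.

Sorted (descending): 9.3, 8.9, 8.6, 8, 4.8, 3.7, 3.7
The 2 values of 3.7 occupy positions 6–7 → average rank (6+7)/2 = 6.5.
Method 1 values → pooled ranks: 8.9→2, 3.7→6.5, 8.6→3
Mean rank = (2 + 6.5 + 3) / 3 = 3.83

3.83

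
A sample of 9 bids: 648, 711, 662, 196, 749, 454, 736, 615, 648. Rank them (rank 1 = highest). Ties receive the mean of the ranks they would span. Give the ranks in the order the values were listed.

5.5, 3, 4, 9, 1, 8, 2, 7, 5.5

Sorted (descending): 749, 736, 711, 662, 648, 648, 615, 454, 196
The 2 values of 648 occupy positions 5–6 → average rank (5+6)/2 = 5.5.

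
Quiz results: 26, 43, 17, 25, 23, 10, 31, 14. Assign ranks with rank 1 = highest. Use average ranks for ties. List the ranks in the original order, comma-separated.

Sorted (descending): 43, 31, 26, 25, 23, 17, 14, 10
No ties — each value takes its position as its rank.

3, 1, 6, 4, 5, 8, 2, 7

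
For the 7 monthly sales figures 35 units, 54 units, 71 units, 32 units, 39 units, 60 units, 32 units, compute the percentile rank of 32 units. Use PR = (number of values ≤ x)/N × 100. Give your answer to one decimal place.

28.6

N = 7.
Strictly below 32: 0. Equal to 32: 2.
PR = 2/7 × 100 = 28.6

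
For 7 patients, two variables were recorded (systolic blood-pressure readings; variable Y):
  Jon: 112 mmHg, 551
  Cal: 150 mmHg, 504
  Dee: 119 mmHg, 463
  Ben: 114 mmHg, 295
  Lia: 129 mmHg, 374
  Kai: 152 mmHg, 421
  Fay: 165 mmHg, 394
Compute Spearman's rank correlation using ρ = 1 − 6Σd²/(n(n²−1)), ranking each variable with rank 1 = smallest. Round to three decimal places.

-0.179

Ranks of variable 1: 1, 5, 3, 2, 4, 6, 7
Ranks of variable 2: 7, 6, 5, 1, 2, 4, 3
d = r₁ − r₂: -6, -1, -2, 1, 2, 2, 4
d²: 36, 1, 4, 1, 4, 4, 16; Σd² = 66
ρ = 1 − 6·66/(7·48) = 1 − 396/336 = -0.179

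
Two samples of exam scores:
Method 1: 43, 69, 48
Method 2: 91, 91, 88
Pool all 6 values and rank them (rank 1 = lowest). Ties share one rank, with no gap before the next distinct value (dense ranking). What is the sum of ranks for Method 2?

14

Sorted (ascending): 43, 48, 69, 88, 91, 91
The 2 values of 91 share dense rank 5.
Remaining distinct values take the next consecutive integers.
Method 2 values → pooled ranks: 91→5, 91→5, 88→4
Rank sum = 5 + 5 + 4 = 14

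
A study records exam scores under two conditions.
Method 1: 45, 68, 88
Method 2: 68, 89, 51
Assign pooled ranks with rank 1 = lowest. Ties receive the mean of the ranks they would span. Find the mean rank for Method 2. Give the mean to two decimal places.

Sorted (ascending): 45, 51, 68, 68, 88, 89
The 2 values of 68 occupy positions 3–4 → average rank (3+4)/2 = 3.5.
Method 2 values → pooled ranks: 68→3.5, 89→6, 51→2
Mean rank = (3.5 + 6 + 2) / 3 = 3.83

3.83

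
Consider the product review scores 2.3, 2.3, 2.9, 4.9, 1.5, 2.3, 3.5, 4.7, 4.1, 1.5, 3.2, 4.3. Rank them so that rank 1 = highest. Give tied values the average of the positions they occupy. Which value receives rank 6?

Sorted (descending): 4.9, 4.7, 4.3, 4.1, 3.5, 3.2, 2.9, 2.3, 2.3, 2.3, 1.5, 1.5
The 3 values of 2.3 occupy positions 8–10 → average rank 9.
The 2 values of 1.5 occupy positions 11–12 → average rank (11+12)/2 = 11.5.
Rank 6 → value 3.2.

3.2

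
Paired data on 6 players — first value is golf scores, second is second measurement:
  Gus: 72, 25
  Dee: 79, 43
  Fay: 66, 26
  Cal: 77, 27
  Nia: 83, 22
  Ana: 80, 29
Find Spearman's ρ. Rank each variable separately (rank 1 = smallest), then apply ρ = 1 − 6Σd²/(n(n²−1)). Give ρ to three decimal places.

0.029

Ranks of variable 1: 2, 4, 1, 3, 6, 5
Ranks of variable 2: 2, 6, 3, 4, 1, 5
d = r₁ − r₂: 0, -2, -2, -1, 5, 0
d²: 0, 4, 4, 1, 25, 0; Σd² = 34
ρ = 1 − 6·34/(6·35) = 1 − 204/210 = 0.029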